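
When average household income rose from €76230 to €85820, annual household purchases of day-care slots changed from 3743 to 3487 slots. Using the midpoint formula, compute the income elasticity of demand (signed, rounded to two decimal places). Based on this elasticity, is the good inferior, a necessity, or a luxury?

%ΔQ = (3487 − 3743)/[( 3743 + 3487)/2] = -256/3615 = -0.070816…
%ΔIncome = (85820 − 76230)/[( 76230 + 85820)/2] = 9590/81025 = 0.118358…
E_income = (-256/3615) / (9590/81025) = -0.5983…
E_income < 0 ⇒ inferior good.

-0.60; inferior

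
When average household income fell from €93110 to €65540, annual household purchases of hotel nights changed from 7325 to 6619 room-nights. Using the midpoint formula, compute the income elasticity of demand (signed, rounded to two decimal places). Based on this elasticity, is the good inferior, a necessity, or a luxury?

0.29; necessity

%ΔQ = (6619 − 7325)/[( 7325 + 6619)/2] = -706/6972 = -0.101262…
%ΔIncome = (65540 − 93110)/[( 93110 + 65540)/2] = -27570/79325 = -0.347557…
E_income = (-706/6972) / (-27570/79325) = 0.2913…
0 < E_income < 1 ⇒ normal good, necessity.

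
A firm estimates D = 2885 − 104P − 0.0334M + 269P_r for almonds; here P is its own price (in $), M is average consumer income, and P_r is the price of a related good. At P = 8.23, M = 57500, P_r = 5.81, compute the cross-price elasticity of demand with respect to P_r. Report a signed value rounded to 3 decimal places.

At the given values, D = 2885 − 104(8.23) − 0.0334(57500) + 269(5.81) = 1671.47.
∂D/∂P_r = 269.
E = (269) × (5.81/1671.47) = 0.93503…

0.935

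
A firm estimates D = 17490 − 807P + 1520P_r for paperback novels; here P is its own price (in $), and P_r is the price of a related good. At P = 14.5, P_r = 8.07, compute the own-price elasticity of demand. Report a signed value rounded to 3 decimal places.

At the given values, D = 17490 − 807(14.5) + 1520(8.07) = 18054.9.
∂D/∂P = −807.
E = (-807) × (14.5/18054.9) = -0.64810…

-0.648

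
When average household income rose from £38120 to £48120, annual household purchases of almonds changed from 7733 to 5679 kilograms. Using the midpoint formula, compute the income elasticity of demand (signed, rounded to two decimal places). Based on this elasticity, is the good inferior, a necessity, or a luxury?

%ΔQ = (5679 − 7733)/[( 7733 + 5679)/2] = -2054/6706 = -0.306292…
%ΔIncome = (48120 − 38120)/[( 38120 + 48120)/2] = 10000/43120 = 0.231910…
E_income = (-2054/6706) / (10000/43120) = -1.3207…
E_income < 0 ⇒ inferior good.

-1.32; inferior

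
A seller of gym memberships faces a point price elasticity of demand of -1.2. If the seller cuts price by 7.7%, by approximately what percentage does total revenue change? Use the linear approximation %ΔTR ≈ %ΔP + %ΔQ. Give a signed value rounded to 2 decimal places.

+1.54%

%ΔQ ≈ Ed × %ΔP = (-1.2) × (-7.7%) = +9.2400%
%ΔTR ≈ %ΔP + %ΔQ = (-7.7%) + (+9.2400%) = +1.5400%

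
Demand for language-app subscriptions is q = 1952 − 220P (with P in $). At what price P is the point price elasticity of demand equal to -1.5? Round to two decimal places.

5.32

Ed = −220P/(1952 − 220P). Set this equal to -1.5:
220P = 1.5·(1952 − 220P) ⇒ 220P(1 + 1.5) = 1.5·1952
P = 1.5·1952 / (220·2.5) = 5.3236…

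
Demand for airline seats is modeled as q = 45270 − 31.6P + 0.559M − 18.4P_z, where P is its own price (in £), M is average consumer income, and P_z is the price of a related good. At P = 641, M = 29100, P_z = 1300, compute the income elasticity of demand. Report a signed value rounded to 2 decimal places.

At the given values, q = 45270 − 31.6(641) + 0.559(29100) − 18.4(1300) = 17361.3.
∂q/∂M = 0.559.
E = (0.559) × (29100/17361.3) = 0.9369…

0.94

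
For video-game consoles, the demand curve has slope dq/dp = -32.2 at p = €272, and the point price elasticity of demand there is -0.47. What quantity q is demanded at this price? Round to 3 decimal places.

Ed = (dq/dp)·(p/q) ⇒ q = (dq/dp)·p/Ed = (-32.2)·272/(-0.47) = 18634.89361…

18634.894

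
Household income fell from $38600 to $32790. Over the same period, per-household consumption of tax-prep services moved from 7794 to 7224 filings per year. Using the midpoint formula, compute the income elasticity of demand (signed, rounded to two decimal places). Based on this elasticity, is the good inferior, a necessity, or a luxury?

0.47; necessity

%ΔQ = (7224 − 7794)/[( 7794 + 7224)/2] = -570/7509 = -0.075908…
%ΔIncome = (32790 − 38600)/[( 38600 + 32790)/2] = -5810/35695 = -0.162767…
E_income = (-570/7509) / (-5810/35695) = 0.4663…
0 < E_income < 1 ⇒ normal good, necessity.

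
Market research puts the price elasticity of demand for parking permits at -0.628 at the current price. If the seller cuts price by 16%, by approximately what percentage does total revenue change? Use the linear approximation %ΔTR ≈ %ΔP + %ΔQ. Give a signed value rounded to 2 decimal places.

-5.95%

%ΔQ ≈ Ed × %ΔP = (-0.628) × (-16%) = +10.0480%
%ΔTR ≈ %ΔP + %ΔQ = (-16%) + (+10.0480%) = -5.9520%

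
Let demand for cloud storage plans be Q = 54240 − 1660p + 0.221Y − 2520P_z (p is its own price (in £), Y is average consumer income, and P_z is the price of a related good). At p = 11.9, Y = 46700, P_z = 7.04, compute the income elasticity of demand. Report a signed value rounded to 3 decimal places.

At the given values, Q = 54240 − 1660(11.9) + 0.221(46700) − 2520(7.04) = 27065.9.
∂Q/∂Y = 0.221.
E = (0.221) × (46700/27065.9) = 0.38131…

0.381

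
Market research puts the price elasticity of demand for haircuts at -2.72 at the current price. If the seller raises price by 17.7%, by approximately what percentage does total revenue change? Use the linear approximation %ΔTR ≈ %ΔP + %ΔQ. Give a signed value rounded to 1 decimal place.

-30.4%

%ΔQ ≈ Ed × %ΔP = (-2.72) × (+17.7%) = -48.1440%
%ΔTR ≈ %ΔP + %ΔQ = (+17.7%) + (-48.1440%) = -30.4440%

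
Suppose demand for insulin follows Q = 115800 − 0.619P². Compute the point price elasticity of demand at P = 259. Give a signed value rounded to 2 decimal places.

dQ/dP = −2·0.619·P = -320.642. At P = 259, Q = 74276.861.
Ed = (dQ/dP)·(P/Q) = (-320.642) × (259/74276.861) = -1.1180…

-1.12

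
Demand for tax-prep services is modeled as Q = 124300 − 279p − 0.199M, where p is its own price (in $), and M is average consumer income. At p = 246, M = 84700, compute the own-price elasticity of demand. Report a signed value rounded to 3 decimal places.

At the given values, Q = 124300 − 279(246) − 0.199(84700) = 38810.7.
∂Q/∂p = −279.
E = (-279) × (246/38810.7) = -1.76842…

-1.768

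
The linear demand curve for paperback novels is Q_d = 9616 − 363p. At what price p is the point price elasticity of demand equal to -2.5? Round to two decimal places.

18.92

Ed = −363p/(9616 − 363p). Set this equal to -2.5:
363p = 2.5·(9616 − 363p) ⇒ 363p(1 + 2.5) = 2.5·9616
p = 2.5·9616 / (363·3.5) = 18.9216…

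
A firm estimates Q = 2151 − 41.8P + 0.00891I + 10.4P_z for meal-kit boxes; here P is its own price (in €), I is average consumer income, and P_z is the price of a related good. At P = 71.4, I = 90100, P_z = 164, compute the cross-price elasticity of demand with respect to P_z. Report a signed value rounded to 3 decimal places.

At the given values, Q = 2151 − 41.8(71.4) + 0.00891(90100) + 10.4(164) = 1674.871.
∂Q/∂P_z = 10.4.
E = (10.4) × (164/1674.871) = 1.01834…

1.018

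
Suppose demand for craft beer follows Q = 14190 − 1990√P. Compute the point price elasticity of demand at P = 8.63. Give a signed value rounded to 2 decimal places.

-0.35

dQ/dP = −1990/(2√P) = -338.702. At P = 8.63, Q = 8344.
Ed = (dQ/dP)·(P/Q) = (-338.702) × (8.63/8344) = -0.3503…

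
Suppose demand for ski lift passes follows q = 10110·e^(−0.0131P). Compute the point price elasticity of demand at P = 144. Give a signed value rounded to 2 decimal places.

-1.89

dq/dP = −0.0131·q = -20.0803. At P = 144, q = 1532.84.
Ed = (dq/dP)·(P/q) = (-20.0803) × (144/1532.84) = -1.8864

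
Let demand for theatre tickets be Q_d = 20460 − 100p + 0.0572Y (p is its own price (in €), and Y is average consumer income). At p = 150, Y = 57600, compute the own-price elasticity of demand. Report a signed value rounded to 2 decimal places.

-1.71

At the given values, Q_d = 20460 − 100(150) + 0.0572(57600) = 8754.72.
∂Q_d/∂p = −100.
E = (-100) × (150/8754.72) = -1.7133…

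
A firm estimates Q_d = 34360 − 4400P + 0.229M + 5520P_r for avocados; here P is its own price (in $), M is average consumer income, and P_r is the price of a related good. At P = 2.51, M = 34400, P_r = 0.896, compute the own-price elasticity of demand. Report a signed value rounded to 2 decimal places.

At the given values, Q_d = 34360 − 4400(2.51) + 0.229(34400) + 5520(0.896) = 36139.52.
∂Q_d/∂P = −4400.
E = (-4400) × (2.51/36139.52) = -0.3055…

-0.31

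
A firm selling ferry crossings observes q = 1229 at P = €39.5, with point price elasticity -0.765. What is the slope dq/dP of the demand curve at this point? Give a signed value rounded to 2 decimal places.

-23.80

Ed = (dq/dP)·(P/q) ⇒ dq/dP = Ed·q/P = (-0.765)·1229/39.5 = -23.8021…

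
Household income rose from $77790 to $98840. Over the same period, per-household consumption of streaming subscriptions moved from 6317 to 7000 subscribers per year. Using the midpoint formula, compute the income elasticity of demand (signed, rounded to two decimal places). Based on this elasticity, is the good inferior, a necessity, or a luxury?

0.43; necessity

%ΔQ = (7000 − 6317)/[( 6317 + 7000)/2] = 683/6658.5 = 0.102575…
%ΔIncome = (98840 − 77790)/[( 77790 + 98840)/2] = 21050/88315 = 0.238351…
E_income = (683/6658.5) / (21050/88315) = 0.4303…
0 < E_income < 1 ⇒ normal good, necessity.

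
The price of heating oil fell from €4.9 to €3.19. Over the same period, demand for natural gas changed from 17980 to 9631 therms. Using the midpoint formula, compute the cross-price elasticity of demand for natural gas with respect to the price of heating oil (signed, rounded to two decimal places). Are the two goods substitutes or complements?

1.43; substitutes

%ΔQ_{natural gas} = (9631 − 17980)/avg = -8349/13805.5 = -0.604758…
%ΔP_{heating oil} = (3.19 − 4.9)/avg = -1.71/4.045 = -0.422744…
E_cross = (-8349/13805.5) / (-1.71/4.045) = 1.4305…
E_cross > 0 ⇒ the goods are substitutes.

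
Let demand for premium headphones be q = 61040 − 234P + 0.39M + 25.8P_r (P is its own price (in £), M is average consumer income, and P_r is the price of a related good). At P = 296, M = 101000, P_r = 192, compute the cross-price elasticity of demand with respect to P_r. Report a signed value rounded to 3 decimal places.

At the given values, q = 61040 − 234(296) + 0.39(101000) + 25.8(192) = 36119.6.
∂q/∂P_r = 25.8.
E = (25.8) × (192/36119.6) = 0.13714…

0.137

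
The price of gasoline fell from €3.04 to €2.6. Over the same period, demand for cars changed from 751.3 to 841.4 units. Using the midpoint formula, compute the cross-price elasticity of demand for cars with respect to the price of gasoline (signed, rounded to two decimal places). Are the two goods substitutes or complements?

%ΔQ_{cars} = (841.4 − 751.3)/avg = 90.1/796.35 = 0.113141…
%ΔP_{gasoline} = (2.6 − 3.04)/avg = -0.44/2.82 = -0.156028…
E_cross = (90.1/796.35) / (-0.44/2.82) = -0.7251…
E_cross < 0 ⇒ the goods are complements.

-0.73; complements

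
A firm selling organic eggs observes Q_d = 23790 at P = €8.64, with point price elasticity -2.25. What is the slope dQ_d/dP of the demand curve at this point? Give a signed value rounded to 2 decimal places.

Ed = (dQ_d/dP)·(P/Q_d) ⇒ dQ_d/dP = Ed·Q_d/P = (-2.25)·23790/8.64 = -6195.3125

-6195.31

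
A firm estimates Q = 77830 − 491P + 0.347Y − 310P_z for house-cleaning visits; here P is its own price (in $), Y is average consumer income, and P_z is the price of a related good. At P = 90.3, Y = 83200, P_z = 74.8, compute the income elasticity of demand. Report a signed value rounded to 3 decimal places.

0.737

At the given values, Q = 77830 − 491(90.3) + 0.347(83200) − 310(74.8) = 39175.1.
∂Q/∂Y = 0.347.
E = (0.347) × (83200/39175.1) = 0.73695…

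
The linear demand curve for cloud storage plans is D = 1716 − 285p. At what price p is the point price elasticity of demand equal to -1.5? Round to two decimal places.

3.61

Ed = −285p/(1716 − 285p). Set this equal to -1.5:
285p = 1.5·(1716 − 285p) ⇒ 285p(1 + 1.5) = 1.5·1716
p = 1.5·1716 / (285·2.5) = 3.6126…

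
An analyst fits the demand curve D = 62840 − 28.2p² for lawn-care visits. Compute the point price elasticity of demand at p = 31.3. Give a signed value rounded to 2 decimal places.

-1.57

dD/dp = −2·28.2·p = -1765.32. At p = 31.3, D = 35212.742.
Ed = (dD/dp)·(p/D) = (-1765.32) × (31.3/35212.742) = -1.5691…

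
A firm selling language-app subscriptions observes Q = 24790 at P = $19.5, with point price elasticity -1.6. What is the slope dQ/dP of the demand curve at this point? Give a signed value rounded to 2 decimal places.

Ed = (dQ/dP)·(P/Q) ⇒ dQ/dP = Ed·Q/P = (-1.6)·24790/19.5 = -2034.0512…

-2034.05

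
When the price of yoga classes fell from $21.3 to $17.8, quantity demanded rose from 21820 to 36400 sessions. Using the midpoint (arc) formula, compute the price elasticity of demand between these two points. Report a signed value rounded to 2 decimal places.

%ΔQ = (36400 − 21820) / [(21820 + 36400)/2] = 14580/29110 = 0.500858…
%ΔP = (17.8 − 21.3) / [(21.3 + 17.8)/2] = -3.5/19.55 = -0.179028…
Arc Ed = %ΔQ / %ΔP = (14580/29110) / (-3.5/19.55) = -2.7976…

-2.80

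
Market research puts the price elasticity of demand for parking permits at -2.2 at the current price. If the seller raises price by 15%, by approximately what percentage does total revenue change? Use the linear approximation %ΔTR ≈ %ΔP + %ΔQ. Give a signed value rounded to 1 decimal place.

-18.0%

%ΔQ ≈ Ed × %ΔP = (-2.2) × (+15%) = -33.0000%
%ΔTR ≈ %ΔP + %ΔQ = (+15%) + (-33.0000%) = -18.0000%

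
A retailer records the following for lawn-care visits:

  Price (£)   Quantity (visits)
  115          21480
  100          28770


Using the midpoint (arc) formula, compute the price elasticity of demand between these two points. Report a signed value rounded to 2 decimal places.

-2.08

%ΔQ = (28770 − 21480) / [(21480 + 28770)/2] = 7290/25125 = 0.290149…
%ΔP = (100 − 115) / [(115 + 100)/2] = -15/107.5 = -0.139534…
Arc Ed = %ΔQ / %ΔP = (7290/25125) / (-15/107.5) = -2.0794…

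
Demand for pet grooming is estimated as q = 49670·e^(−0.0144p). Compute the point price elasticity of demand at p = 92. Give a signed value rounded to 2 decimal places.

-1.32

dq/dp = −0.0144·q = -190.153. At p = 92, q = 13205.1.
Ed = (dq/dp)·(p/q) = (-190.153) × (92/13205.1) = -1.3248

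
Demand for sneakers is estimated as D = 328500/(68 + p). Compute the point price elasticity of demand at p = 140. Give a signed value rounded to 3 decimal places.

-0.673

dD/dp = −328500/(68 + p)² = -7.59292. At p = 140, D = 1579.33.
Ed = (dD/dp)·(p/D) = (-7.59292) × (140/1579.33) = -0.67307…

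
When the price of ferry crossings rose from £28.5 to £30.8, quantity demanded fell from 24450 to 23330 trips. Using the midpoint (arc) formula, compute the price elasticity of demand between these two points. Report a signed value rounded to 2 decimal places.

%ΔQ = (23330 − 24450) / [(24450 + 23330)/2] = -1120/23890 = -0.046881…
%ΔP = (30.8 − 28.5) / [(28.5 + 30.8)/2] = 2.3/29.65 = 0.077571…
Arc Ed = %ΔQ / %ΔP = (-1120/23890) / (2.3/29.65) = -0.6043…

-0.60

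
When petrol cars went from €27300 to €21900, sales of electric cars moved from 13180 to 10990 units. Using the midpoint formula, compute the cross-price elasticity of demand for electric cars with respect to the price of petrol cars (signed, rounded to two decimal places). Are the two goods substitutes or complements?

%ΔQ_{electric cars} = (10990 − 13180)/avg = -2190/12085 = -0.181216…
%ΔP_{petrol cars} = (21900 − 27300)/avg = -5400/24600 = -0.219512…
E_cross = (-2190/12085) / (-5400/24600) = 0.8255…
E_cross > 0 ⇒ the goods are substitutes.

0.83; substitutes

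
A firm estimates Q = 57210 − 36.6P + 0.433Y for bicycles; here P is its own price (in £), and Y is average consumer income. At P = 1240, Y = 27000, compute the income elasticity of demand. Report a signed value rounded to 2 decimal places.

At the given values, Q = 57210 − 36.6(1240) + 0.433(27000) = 23517.
∂Q/∂Y = 0.433.
E = (0.433) × (27000/23517) = 0.4971…

0.50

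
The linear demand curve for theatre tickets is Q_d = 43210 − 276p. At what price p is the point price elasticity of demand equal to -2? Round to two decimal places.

104.37

Ed = −276p/(43210 − 276p). Set this equal to -2:
276p = 2·(43210 − 276p) ⇒ 276p(1 + 2) = 2·43210
p = 2·43210 / (276·3) = 104.3719…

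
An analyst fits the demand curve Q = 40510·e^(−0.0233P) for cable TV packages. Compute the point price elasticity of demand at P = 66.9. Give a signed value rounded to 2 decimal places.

-1.56

dQ/dP = −0.0233·Q = -198.588. At P = 66.9, Q = 8523.09.
Ed = (dQ/dP)·(P/Q) = (-198.588) × (66.9/8523.09) = -1.5587…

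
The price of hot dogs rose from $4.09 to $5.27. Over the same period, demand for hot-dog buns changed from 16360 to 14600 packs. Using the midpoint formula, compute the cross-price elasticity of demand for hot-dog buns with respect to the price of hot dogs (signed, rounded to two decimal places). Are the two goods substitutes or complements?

-0.45; complements

%ΔQ_{hot-dog buns} = (14600 − 16360)/avg = -1760/15480 = -0.113695…
%ΔP_{hot dogs} = (5.27 − 4.09)/avg = 1.18/4.68 = 0.252136…
E_cross = (-1760/15480) / (1.18/4.68) = -0.4509…
E_cross < 0 ⇒ the goods are complements.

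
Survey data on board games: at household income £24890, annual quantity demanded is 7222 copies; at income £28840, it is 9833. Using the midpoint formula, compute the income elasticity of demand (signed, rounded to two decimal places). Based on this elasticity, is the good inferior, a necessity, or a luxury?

%ΔQ = (9833 − 7222)/[( 7222 + 9833)/2] = 2611/8527.5 = 0.306185…
%ΔIncome = (28840 − 24890)/[( 24890 + 28840)/2] = 3950/26865 = 0.147031…
E_income = (2611/8527.5) / (3950/26865) = 2.0824…
E_income > 1 ⇒ normal good, luxury.

2.08; luxury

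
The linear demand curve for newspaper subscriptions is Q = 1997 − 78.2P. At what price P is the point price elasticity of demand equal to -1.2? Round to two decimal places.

13.93

Ed = −78.2P/(1997 − 78.2P). Set this equal to -1.2:
78.2P = 1.2·(1997 − 78.2P) ⇒ 78.2P(1 + 1.2) = 1.2·1997
P = 1.2·1997 / (78.2·2.2) = 13.9293…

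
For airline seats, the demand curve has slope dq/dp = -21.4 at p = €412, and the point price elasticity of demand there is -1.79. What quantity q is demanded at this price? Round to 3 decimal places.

4925.587

Ed = (dq/dp)·(p/q) ⇒ q = (dq/dp)·p/Ed = (-21.4)·412/(-1.79) = 4925.58659…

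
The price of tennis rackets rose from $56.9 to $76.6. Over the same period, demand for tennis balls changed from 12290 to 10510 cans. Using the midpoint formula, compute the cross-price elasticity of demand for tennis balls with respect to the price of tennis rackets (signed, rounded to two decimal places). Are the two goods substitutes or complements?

%ΔQ_{tennis balls} = (10510 − 12290)/avg = -1780/11400 = -0.156140…
%ΔP_{tennis rackets} = (76.6 − 56.9)/avg = 19.7/66.75 = 0.295131…
E_cross = (-1780/11400) / (19.7/66.75) = -0.5290…
E_cross < 0 ⇒ the goods are complements.

-0.53; complements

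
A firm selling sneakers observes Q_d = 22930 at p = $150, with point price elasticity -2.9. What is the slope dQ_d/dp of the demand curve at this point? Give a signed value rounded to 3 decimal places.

Ed = (dQ_d/dp)·(p/Q_d) ⇒ dQ_d/dp = Ed·Q_d/p = (-2.9)·22930/150 = -443.31333…

-443.313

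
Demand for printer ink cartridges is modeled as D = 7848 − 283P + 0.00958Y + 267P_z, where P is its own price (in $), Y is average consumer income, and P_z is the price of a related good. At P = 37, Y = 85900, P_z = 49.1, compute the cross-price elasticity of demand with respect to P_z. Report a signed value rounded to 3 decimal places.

At the given values, D = 7848 − 283(37) + 0.00958(85900) + 267(49.1) = 11309.622.
∂D/∂P_z = 267.
E = (267) × (49.1/11309.622) = 1.15916…

1.159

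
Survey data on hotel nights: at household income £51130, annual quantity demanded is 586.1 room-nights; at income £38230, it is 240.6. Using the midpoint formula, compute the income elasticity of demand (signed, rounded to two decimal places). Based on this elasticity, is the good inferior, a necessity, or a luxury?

2.90; luxury

%ΔQ = (240.6 − 586.1)/[( 586.1 + 240.6)/2] = -345.5/413.35 = -0.835853…
%ΔIncome = (38230 − 51130)/[( 51130 + 38230)/2] = -12900/44680 = -0.288719…
E_income = (-345.5/413.35) / (-12900/44680) = 2.8950…
E_income > 1 ⇒ normal good, luxury.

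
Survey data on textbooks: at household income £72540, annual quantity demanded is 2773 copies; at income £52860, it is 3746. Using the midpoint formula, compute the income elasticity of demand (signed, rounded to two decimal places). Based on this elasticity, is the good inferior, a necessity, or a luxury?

%ΔQ = (3746 − 2773)/[( 2773 + 3746)/2] = 973/3259.5 = 0.298512…
%ΔIncome = (52860 − 72540)/[( 72540 + 52860)/2] = -19680/62700 = -0.313875…
E_income = (973/3259.5) / (-19680/62700) = -0.9510…
E_income < 0 ⇒ inferior good.

-0.95; inferior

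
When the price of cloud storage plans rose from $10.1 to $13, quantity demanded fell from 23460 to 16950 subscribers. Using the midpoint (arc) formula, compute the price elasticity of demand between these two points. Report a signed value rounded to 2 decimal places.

-1.28

%ΔQ = (16950 − 23460) / [(23460 + 16950)/2] = -6510/20205 = -0.322197…
%ΔP = (13 − 10.1) / [(10.1 + 13)/2] = 2.9/11.55 = 0.251082…
Arc Ed = %ΔQ / %ΔP = (-6510/20205) / (2.9/11.55) = -1.2832…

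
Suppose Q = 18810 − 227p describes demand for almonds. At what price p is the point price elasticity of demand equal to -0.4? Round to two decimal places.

Ed = −227p/(18810 − 227p). Set this equal to -0.4:
227p = 0.4·(18810 − 227p) ⇒ 227p(1 + 0.4) = 0.4·18810
p = 0.4·18810 / (227·1.4) = 23.6752…

23.68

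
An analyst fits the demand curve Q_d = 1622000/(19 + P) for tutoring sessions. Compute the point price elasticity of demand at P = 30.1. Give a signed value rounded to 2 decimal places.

-0.61

dQ_d/dP = −1622000/(19 + P)² = -672.803. At P = 30.1, Q_d = 33034.6.
Ed = (dQ_d/dP)·(P/Q_d) = (-672.803) × (30.1/33034.6) = -0.6130…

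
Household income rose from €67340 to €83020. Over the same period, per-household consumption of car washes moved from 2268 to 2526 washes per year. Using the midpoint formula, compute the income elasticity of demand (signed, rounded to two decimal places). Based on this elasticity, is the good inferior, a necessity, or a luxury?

%ΔQ = (2526 − 2268)/[( 2268 + 2526)/2] = 258/2397 = 0.107634…
%ΔIncome = (83020 − 67340)/[( 67340 + 83020)/2] = 15680/75180 = 0.208566…
E_income = (258/2397) / (15680/75180) = 0.5160…
0 < E_income < 1 ⇒ normal good, necessity.

0.52; necessity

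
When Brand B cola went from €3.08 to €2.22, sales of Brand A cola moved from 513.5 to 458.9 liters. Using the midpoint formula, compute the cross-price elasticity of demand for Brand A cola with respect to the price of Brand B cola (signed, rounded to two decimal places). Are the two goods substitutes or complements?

%ΔQ_{Brand A cola} = (458.9 − 513.5)/avg = -54.6/486.2 = -0.112299…
%ΔP_{Brand B cola} = (2.22 − 3.08)/avg = -0.86/2.65 = -0.324528…
E_cross = (-54.6/486.2) / (-0.86/2.65) = 0.3460…
E_cross > 0 ⇒ the goods are substitutes.

0.35; substitutes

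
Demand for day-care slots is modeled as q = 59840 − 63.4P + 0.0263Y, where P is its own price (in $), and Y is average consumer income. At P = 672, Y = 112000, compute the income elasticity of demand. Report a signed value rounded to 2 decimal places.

At the given values, q = 59840 − 63.4(672) + 0.0263(112000) = 20180.8.
∂q/∂Y = 0.0263.
E = (0.0263) × (112000/20180.8) = 0.1459…

0.15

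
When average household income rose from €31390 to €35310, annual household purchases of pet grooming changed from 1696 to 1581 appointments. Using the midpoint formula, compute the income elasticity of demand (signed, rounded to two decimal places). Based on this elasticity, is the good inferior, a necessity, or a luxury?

-0.60; inferior

%ΔQ = (1581 − 1696)/[( 1696 + 1581)/2] = -115/1638.5 = -0.070186…
%ΔIncome = (35310 − 31390)/[( 31390 + 35310)/2] = 3920/33350 = 0.117541…
E_income = (-115/1638.5) / (3920/33350) = -0.5971…
E_income < 0 ⇒ inferior good.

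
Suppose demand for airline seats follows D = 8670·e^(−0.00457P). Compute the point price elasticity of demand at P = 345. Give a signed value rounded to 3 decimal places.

dD/dP = −0.00457·D = -8.18851. At P = 345, D = 1791.8.
Ed = (dD/dP)·(P/D) = (-8.18851) × (345/1791.8) = -1.57665

-1.577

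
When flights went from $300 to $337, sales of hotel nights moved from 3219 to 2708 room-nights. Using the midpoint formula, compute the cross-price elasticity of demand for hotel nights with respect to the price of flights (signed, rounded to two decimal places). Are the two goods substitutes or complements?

%ΔQ_{hotel nights} = (2708 − 3219)/avg = -511/2963.5 = -0.172431…
%ΔP_{flights} = (337 − 300)/avg = 37/318.5 = 0.116169…
E_cross = (-511/2963.5) / (37/318.5) = -1.4843…
E_cross < 0 ⇒ the goods are complements.

-1.48; complements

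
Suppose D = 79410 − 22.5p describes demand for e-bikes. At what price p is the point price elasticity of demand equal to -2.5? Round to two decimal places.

Ed = −22.5p/(79410 − 22.5p). Set this equal to -2.5:
22.5p = 2.5·(79410 − 22.5p) ⇒ 22.5p(1 + 2.5) = 2.5·79410
p = 2.5·79410 / (22.5·3.5) = 2520.9523…

2520.95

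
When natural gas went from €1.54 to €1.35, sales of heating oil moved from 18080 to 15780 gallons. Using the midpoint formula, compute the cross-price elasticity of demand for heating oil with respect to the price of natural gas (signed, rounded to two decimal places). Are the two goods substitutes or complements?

1.03; substitutes

%ΔQ_{heating oil} = (15780 − 18080)/avg = -2300/16930 = -0.135853…
%ΔP_{natural gas} = (1.35 − 1.54)/avg = -0.19/1.445 = -0.131487…
E_cross = (-2300/16930) / (-0.19/1.445) = 1.0332…
E_cross > 0 ⇒ the goods are substitutes.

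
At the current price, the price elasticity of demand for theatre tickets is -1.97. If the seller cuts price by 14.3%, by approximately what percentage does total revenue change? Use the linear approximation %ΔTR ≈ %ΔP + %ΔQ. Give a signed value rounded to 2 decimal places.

+13.87%

%ΔQ ≈ Ed × %ΔP = (-1.97) × (-14.3%) = +28.1710%
%ΔTR ≈ %ΔP + %ΔQ = (-14.3%) + (+28.1710%) = +13.8710%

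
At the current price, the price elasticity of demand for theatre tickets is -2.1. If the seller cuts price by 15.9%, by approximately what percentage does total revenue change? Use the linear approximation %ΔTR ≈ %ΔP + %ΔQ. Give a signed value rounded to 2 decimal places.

%ΔQ ≈ Ed × %ΔP = (-2.1) × (-15.9%) = +33.3900%
%ΔTR ≈ %ΔP + %ΔQ = (-15.9%) + (+33.3900%) = +17.4900%

+17.49%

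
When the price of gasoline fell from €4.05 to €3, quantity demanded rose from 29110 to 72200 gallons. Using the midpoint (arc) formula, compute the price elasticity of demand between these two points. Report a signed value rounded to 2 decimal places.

-2.86

%ΔQ = (72200 − 29110) / [(29110 + 72200)/2] = 43090/50655 = 0.850656…
%ΔP = (3 − 4.05) / [(4.05 + 3)/2] = -1.05/3.525 = -0.297872…
Arc Ed = %ΔQ / %ΔP = (43090/50655) / (-1.05/3.525) = -2.8557…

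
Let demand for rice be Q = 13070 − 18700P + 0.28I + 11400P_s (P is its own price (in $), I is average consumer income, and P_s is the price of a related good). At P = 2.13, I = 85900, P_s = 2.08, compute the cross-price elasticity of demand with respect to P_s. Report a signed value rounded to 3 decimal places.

1.129

At the given values, Q = 13070 − 18700(2.13) + 0.28(85900) + 11400(2.08) = 21003.
∂Q/∂P_s = 11400.
E = (11400) × (2.08/21003) = 1.12898…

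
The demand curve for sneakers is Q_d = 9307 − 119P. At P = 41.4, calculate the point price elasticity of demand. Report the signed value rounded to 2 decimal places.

-1.12

dQ_d/dP = −119. At P = 41.4, Q_d = 9307 − 119(41.4) = 4380.4.
Ed = (dQ_d/dP)·(P/Q_d) = −119 × (41.4/4380.4) = -1.1246…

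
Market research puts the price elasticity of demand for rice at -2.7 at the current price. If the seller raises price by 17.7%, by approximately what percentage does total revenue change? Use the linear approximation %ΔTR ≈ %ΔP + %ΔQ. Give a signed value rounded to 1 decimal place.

-30.1%

%ΔQ ≈ Ed × %ΔP = (-2.7) × (+17.7%) = -47.7900%
%ΔTR ≈ %ΔP + %ΔQ = (+17.7%) + (-47.7900%) = -30.0900%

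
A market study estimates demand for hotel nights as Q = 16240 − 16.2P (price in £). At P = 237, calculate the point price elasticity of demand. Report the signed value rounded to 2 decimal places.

-0.31

dQ/dP = −16.2. At P = 237, Q = 16240 − 16.2(237) = 12400.6.
Ed = (dQ/dP)·(P/Q) = −16.2 × (237/12400.6) = -0.3096…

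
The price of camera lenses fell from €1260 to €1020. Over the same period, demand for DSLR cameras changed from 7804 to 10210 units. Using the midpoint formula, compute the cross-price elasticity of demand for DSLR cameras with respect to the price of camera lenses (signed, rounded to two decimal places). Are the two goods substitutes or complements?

%ΔQ_{DSLR cameras} = (10210 − 7804)/avg = 2406/9007 = 0.267125…
%ΔP_{camera lenses} = (1020 − 1260)/avg = -240/1140 = -0.210526…
E_cross = (2406/9007) / (-240/1140) = -1.2688…
E_cross < 0 ⇒ the goods are complements.

-1.27; complements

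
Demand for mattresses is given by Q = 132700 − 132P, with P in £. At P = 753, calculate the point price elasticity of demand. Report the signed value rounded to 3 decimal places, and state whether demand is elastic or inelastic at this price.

dQ/dP = −132. At P = 753, Q = 132700 − 132(753) = 33304.
Ed = (dQ/dP)·(P/Q) = −132 × (753/33304) = -2.98450…
|Ed| = 2.985 > 1, so demand is elastic.

-2.985; elastic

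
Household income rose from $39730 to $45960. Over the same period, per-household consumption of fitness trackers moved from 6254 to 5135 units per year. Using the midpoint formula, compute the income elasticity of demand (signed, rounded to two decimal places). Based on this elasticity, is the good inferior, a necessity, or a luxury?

-1.35; inferior

%ΔQ = (5135 − 6254)/[( 6254 + 5135)/2] = -1119/5694.5 = -0.196505…
%ΔIncome = (45960 − 39730)/[( 39730 + 45960)/2] = 6230/42845 = 0.145407…
E_income = (-1119/5694.5) / (6230/42845) = -1.3514…
E_income < 0 ⇒ inferior good.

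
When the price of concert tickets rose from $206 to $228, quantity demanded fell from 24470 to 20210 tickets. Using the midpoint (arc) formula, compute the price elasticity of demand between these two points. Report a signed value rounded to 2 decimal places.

%ΔQ = (20210 − 24470) / [(24470 + 20210)/2] = -4260/22340 = -0.190689…
%ΔP = (228 − 206) / [(206 + 228)/2] = 22/217 = 0.101382…
Arc Ed = %ΔQ / %ΔP = (-4260/22340) / (22/217) = -1.8808…

-1.88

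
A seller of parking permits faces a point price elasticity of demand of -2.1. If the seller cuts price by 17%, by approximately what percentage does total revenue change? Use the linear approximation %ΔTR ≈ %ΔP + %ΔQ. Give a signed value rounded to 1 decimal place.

%ΔQ ≈ Ed × %ΔP = (-2.1) × (-17%) = +35.7000%
%ΔTR ≈ %ΔP + %ΔQ = (-17%) + (+35.7000%) = +18.7000%

+18.7%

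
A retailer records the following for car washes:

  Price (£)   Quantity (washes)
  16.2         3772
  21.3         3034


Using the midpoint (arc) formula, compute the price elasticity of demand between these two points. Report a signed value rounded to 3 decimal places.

-0.797

%ΔQ = (3034 − 3772) / [(3772 + 3034)/2] = -738/3403 = -0.216867…
%ΔP = (21.3 − 16.2) / [(16.2 + 21.3)/2] = 5.1/18.75 = 0.272
Arc Ed = %ΔQ / %ΔP = (-738/3403) / (5.1/18.75) = -0.79730…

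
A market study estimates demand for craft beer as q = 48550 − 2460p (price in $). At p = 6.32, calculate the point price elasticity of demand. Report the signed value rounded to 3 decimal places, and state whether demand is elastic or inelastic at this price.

-0.471; inelastic

dq/dp = −2460. At p = 6.32, q = 48550 − 2460(6.32) = 33002.8.
Ed = (dq/dp)·(p/q) = −2460 × (6.32/33002.8) = -0.47108…
|Ed| = 0.471 < 1, so demand is inelastic.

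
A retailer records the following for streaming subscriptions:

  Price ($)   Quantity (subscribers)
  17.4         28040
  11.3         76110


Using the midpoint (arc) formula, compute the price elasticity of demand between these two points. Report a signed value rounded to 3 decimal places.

-2.172

%ΔQ = (76110 − 28040) / [(28040 + 76110)/2] = 48070/52075 = 0.923091…
%ΔP = (11.3 − 17.4) / [(17.4 + 11.3)/2] = -6.1/14.35 = -0.425087…
Arc Ed = %ΔQ / %ΔP = (48070/52075) / (-6.1/14.35) = -2.17153…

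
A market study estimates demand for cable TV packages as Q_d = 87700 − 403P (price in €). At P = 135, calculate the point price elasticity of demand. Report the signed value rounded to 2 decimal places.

-1.63

dQ_d/dP = −403. At P = 135, Q_d = 87700 − 403(135) = 33295.
Ed = (dQ_d/dP)·(P/Q_d) = −403 × (135/33295) = -1.6340…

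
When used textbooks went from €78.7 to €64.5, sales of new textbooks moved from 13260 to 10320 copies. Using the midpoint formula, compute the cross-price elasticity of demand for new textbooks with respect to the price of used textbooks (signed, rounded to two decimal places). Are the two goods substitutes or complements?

1.26; substitutes

%ΔQ_{new textbooks} = (10320 − 13260)/avg = -2940/11790 = -0.249363…
%ΔP_{used textbooks} = (64.5 − 78.7)/avg = -14.2/71.6 = -0.198324…
E_cross = (-2940/11790) / (-14.2/71.6) = 1.2573…
E_cross > 0 ⇒ the goods are substitutes.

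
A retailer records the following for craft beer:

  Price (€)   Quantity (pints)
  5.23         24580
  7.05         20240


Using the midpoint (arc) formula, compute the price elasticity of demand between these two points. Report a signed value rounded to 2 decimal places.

-0.65

%ΔQ = (20240 − 24580) / [(24580 + 20240)/2] = -4340/22410 = -0.193663…
%ΔP = (7.05 − 5.23) / [(5.23 + 7.05)/2] = 1.82/6.14 = 0.296416…
Arc Ed = %ΔQ / %ΔP = (-4340/22410) / (1.82/6.14) = -0.6533…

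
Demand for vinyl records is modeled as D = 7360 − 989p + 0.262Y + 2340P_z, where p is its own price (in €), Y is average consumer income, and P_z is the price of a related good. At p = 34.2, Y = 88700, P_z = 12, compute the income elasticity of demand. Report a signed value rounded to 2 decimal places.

0.93

At the given values, D = 7360 − 989(34.2) + 0.262(88700) + 2340(12) = 24855.6.
∂D/∂Y = 0.262.
E = (0.262) × (88700/24855.6) = 0.9349…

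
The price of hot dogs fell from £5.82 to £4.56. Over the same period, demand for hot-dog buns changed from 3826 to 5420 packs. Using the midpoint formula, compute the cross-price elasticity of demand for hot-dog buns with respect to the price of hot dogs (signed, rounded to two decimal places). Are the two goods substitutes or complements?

%ΔQ_{hot-dog buns} = (5420 − 3826)/avg = 1594/4623 = 0.344797…
%ΔP_{hot dogs} = (4.56 − 5.82)/avg = -1.26/5.19 = -0.242774…
E_cross = (1594/4623) / (-1.26/5.19) = -1.4202…
E_cross < 0 ⇒ the goods are complements.

-1.42; complements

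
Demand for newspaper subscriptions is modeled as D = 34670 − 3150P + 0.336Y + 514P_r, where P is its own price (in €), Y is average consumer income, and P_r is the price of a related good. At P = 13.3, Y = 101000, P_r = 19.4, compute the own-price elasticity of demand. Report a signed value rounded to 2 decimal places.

-1.14

At the given values, D = 34670 − 3150(13.3) + 0.336(101000) + 514(19.4) = 36682.6.
∂D/∂P = −3150.
E = (-3150) × (13.3/36682.6) = -1.1420…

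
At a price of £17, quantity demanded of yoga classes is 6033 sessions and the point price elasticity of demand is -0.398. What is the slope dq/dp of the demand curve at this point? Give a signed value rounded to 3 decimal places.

-141.243

Ed = (dq/dp)·(p/q) ⇒ dq/dp = Ed·q/p = (-0.398)·6033/17 = -141.24317…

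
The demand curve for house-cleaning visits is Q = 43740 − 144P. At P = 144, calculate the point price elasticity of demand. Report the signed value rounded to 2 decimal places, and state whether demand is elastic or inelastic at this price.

-0.90; inelastic

dQ/dP = −144. At P = 144, Q = 43740 − 144(144) = 23004.
Ed = (dQ/dP)·(P/Q) = −144 × (144/23004) = -0.9014…
|Ed| = 0.90 < 1, so demand is inelastic.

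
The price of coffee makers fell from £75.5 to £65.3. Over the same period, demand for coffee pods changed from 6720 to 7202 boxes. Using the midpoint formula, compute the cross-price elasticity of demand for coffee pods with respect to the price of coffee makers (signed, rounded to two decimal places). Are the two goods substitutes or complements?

%ΔQ_{coffee pods} = (7202 − 6720)/avg = 482/6961 = 0.069242…
%ΔP_{coffee makers} = (65.3 − 75.5)/avg = -10.2/70.4 = -0.144886…
E_cross = (482/6961) / (-10.2/70.4) = -0.4779…
E_cross < 0 ⇒ the goods are complements.

-0.48; complements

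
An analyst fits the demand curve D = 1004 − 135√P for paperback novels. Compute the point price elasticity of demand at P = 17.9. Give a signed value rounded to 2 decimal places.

dD/dP = −135/(2√P) = -15.9543. At P = 17.9, D = 432.837.
Ed = (dD/dP)·(P/D) = (-15.9543) × (17.9/432.837) = -0.6597…

-0.66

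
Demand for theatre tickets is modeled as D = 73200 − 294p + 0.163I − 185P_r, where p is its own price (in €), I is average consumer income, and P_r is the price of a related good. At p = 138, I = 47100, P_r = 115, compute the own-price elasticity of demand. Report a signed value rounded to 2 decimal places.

-2.13

At the given values, D = 73200 − 294(138) + 0.163(47100) − 185(115) = 19030.3.
∂D/∂p = −294.
E = (-294) × (138/19030.3) = -2.1319…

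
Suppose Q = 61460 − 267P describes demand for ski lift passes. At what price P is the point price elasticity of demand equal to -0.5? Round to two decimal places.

Ed = −267P/(61460 − 267P). Set this equal to -0.5:
267P = 0.5·(61460 − 267P) ⇒ 267P(1 + 0.5) = 0.5·61460
P = 0.5·61460 / (267·1.5) = 76.7290…

76.73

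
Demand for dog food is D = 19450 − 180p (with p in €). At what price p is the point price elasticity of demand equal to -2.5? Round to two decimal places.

77.18

Ed = −180p/(19450 − 180p). Set this equal to -2.5:
180p = 2.5·(19450 − 180p) ⇒ 180p(1 + 2.5) = 2.5·19450
p = 2.5·19450 / (180·3.5) = 77.1825…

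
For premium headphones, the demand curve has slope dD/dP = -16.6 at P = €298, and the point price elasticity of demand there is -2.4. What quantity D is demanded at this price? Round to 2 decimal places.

2061.17

Ed = (dD/dP)·(P/D) ⇒ D = (dD/dP)·P/Ed = (-16.6)·298/(-2.4) = 2061.1666…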